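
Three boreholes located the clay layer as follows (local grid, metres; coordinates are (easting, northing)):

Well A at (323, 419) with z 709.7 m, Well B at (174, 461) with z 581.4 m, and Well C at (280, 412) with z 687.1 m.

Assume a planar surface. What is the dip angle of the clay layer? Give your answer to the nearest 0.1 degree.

Two edge vectors: Well A→Well B = (-149, 42, -128.3), Well A→Well C = (-43, -7, -22.6).
Normal n = (Well A→Well B) × (Well A→Well C) = (-1847.3, 2149.5, 2849).
So ∂z/∂E = −n_x/n_z = 0.64840 and ∂z/∂N = −n_y/n_z = −0.75448.
Gradient magnitude |∇z| = √(a² + b²) = √(0.42043 + 0.56923) = 0.99482.
True dip = arctan(0.99482) = 44.9°, dipping toward NW (azimuth ≈ 319°).

44.9°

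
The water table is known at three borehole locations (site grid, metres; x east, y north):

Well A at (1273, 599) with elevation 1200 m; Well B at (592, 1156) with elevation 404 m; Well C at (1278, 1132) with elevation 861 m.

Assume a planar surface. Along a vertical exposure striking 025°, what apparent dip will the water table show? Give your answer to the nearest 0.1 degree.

Two edge vectors: Well A→Well B = (-681, 557, -796), Well A→Well C = (5, 533, -339).
Normal n = (Well A→Well B) × (Well A→Well C) = (235445, -234839, -365758).
So ∂z/∂x = −n_x/n_z = 0.64372 and ∂z/∂y = −n_y/n_z = −0.64206.
Unit vector along 025° is (sin 25°, cos 25°) = (0.4226, 0.9063).
Slope in that direction = a·(0.4226) + b·(0.9063) = −0.30986.
Apparent dip = arctan|0.30986| = 17.2° (true dip is 42.3°, so apparent ≤ true as expected).

17.2°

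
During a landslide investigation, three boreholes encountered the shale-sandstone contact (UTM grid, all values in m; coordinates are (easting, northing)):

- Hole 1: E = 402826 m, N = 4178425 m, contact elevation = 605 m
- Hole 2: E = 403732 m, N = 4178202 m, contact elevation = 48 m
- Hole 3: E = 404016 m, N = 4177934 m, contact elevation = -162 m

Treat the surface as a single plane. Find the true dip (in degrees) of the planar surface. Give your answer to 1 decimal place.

30.9°

Let the plane be z = a·E + b·N + c.
Hole 2−Hole 1: 906a − 223b = −557;  Hole 3−Hole 1: 1190a − 491b = −767.
Solving gives a = −0.57081, b = 0.17870.
Gradient magnitude |∇z| = √(a² + b²) = √(0.32582 + 0.03193) = 0.59812.
True dip = arctan(0.59812) = 30.9°, dipping toward ESE (azimuth ≈ 107°).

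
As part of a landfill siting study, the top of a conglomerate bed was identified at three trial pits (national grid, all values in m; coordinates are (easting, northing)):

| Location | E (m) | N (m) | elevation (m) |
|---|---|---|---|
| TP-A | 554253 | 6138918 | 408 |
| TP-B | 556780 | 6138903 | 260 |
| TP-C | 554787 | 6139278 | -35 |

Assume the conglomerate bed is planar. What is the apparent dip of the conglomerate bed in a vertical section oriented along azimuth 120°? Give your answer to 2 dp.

Let the plane be z = a·E + b·N + c.
TP-B−TP-A: 2527a − 15b = −148;  TP-C−TP-A: 534a + 360b = −443.
Solving gives a = −0.06530, b = −1.13370.
Unit vector along 120° is (sin 120°, cos 120°) = (0.8660, -0.5000).
Slope in that direction = a·(0.8660) + b·(-0.5000) = 0.51030.
Apparent dip = arctan|0.51030| = 27.04° (true dip is 48.6°, so apparent ≤ true as expected).

27.04°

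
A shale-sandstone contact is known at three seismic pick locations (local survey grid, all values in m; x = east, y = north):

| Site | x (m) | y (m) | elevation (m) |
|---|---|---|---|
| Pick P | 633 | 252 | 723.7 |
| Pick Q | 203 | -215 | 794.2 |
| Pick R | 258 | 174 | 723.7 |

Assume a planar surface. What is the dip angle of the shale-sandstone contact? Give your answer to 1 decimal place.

Two edge vectors: Pick P→Pick Q = (-430, -467, 70.5), Pick P→Pick R = (-375, -78, 0).
Normal n = (Pick P→Pick Q) × (Pick P→Pick R) = (5499, -26437.5, -141585).
So ∂z/∂x = −n_x/n_z = 0.03884 and ∂z/∂y = −n_y/n_z = −0.18673.
Gradient magnitude |∇z| = √(a² + b²) = √(0.00151 + 0.03487) = 0.19072.
True dip = arctan(0.19072) = 10.8°, dipping toward NNW (azimuth ≈ 348°).

10.8°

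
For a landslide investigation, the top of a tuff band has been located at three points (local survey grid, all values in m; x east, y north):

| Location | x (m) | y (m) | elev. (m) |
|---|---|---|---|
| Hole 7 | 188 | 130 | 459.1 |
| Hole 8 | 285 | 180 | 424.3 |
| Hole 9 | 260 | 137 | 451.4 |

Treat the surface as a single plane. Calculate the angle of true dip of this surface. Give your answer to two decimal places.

Two edge vectors: Hole 7→Hole 8 = (97, 50, -34.8), Hole 7→Hole 9 = (72, 7, -7.7).
Normal n = (Hole 7→Hole 8) × (Hole 7→Hole 9) = (-141.4, -1758.7, -2921).
So ∂z/∂x = −n_x/n_z = −0.04841 and ∂z/∂y = −n_y/n_z = −0.60209.
Gradient magnitude |∇z| = √(a² + b²) = √(0.00234 + 0.36251) = 0.60403.
True dip = arctan(0.60403) = 31.13°, dipping toward N (azimuth ≈ 005°).

31.13°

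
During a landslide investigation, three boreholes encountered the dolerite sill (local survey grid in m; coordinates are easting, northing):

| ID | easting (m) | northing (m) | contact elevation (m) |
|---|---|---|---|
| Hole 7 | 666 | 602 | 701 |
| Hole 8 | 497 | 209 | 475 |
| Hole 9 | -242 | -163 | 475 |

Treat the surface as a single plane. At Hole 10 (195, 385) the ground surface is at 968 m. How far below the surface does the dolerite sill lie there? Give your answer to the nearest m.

252 m

Two edge vectors: Hole 7→Hole 8 = (-169, -393, -226), Hole 7→Hole 9 = (-908, -765, -226).
Normal n = (Hole 7→Hole 8) × (Hole 7→Hole 9) = (-84072, 167014, -227559).
So ∂z/∂easting = −n_x/n_z = −0.36945 and ∂z/∂northing = −n_y/n_z = 0.73394.
Intercept c from Hole 7: 701 + 246.05 − 441.83 = 505.22.
At (195, 385): z_contact = −72.0 + 282.6 + 505.22 = 715.7 m.
Depth below ground = 968 − 715.7 = 252 m.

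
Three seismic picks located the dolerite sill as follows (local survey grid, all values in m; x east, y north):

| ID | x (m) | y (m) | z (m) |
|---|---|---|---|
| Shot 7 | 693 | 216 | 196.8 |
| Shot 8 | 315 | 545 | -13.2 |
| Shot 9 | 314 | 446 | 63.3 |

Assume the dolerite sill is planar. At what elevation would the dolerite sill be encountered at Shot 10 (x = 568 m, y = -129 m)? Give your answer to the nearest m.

Two edge vectors: Shot 7→Shot 8 = (-378, 329, -210), Shot 7→Shot 9 = (-379, 230, -133.5).
Normal n = (Shot 7→Shot 8) × (Shot 7→Shot 9) = (4378.5, 29127, 37751).
So ∂z/∂x = −n_x/n_z = −0.11598 and ∂z/∂y = −n_y/n_z = −0.77156.
Intercept c from Shot 7: 196.8 + 80.38 + 166.66 = 443.83.
At (568, -129): z = −65.9 + 99.5 + 443.83 = 477.5 m.

477 m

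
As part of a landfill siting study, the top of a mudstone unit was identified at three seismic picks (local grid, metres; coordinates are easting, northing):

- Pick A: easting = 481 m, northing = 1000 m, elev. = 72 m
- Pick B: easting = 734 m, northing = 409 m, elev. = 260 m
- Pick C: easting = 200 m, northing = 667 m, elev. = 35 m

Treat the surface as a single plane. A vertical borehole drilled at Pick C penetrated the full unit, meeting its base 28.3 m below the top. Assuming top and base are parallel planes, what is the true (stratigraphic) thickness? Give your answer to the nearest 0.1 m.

26.5 m

Let the plane be z = a·easting + b·northing + c.
Pick B−Pick A: 253a − 591b = 188;  Pick C−Pick A: −281a − 333b = −37.
Solving gives a = 0.33745, b = −0.17365.
|∇z| = √(a²+b²) = 0.37951, so dip δ = arctan(0.37951) = 20.78°.
True thickness = vertical thickness × cos δ = 28.3 × cos 20.78° = 26.5 m.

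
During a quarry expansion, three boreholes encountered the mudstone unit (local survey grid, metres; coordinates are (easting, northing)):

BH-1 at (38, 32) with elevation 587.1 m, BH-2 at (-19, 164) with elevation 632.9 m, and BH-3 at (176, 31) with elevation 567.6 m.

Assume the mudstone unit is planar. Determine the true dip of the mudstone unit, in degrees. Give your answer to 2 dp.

Two edge vectors: BH-1→BH-2 = (-57, 132, 45.8), BH-1→BH-3 = (138, -1, -19.5).
Normal n = (BH-1→BH-2) × (BH-1→BH-3) = (-2528.2, 5208.9, -18159).
So ∂z/∂E = −n_x/n_z = −0.13923 and ∂z/∂N = −n_y/n_z = 0.28685.
Gradient magnitude |∇z| = √(a² + b²) = √(0.01938 + 0.08228) = 0.31885.
True dip = arctan(0.31885) = 17.68°, dipping toward SSE (azimuth ≈ 154°).

17.68°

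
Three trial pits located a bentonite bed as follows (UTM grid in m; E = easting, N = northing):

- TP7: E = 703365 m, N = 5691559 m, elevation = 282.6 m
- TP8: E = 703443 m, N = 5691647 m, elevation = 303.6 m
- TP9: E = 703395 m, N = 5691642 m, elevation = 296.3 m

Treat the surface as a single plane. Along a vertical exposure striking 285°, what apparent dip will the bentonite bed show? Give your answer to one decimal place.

Two edge vectors: TP7→TP8 = (78, 88, 21), TP7→TP9 = (30, 83, 13.7).
Normal n = (TP7→TP8) × (TP7→TP9) = (-537.4, -438.6, 3834).
So ∂z/∂E = −n_x/n_z = 0.14017 and ∂z/∂N = −n_y/n_z = 0.11440.
Unit vector along 285° is (sin 285°, cos 285°) = (-0.9659, 0.2588).
Slope in that direction = a·(-0.9659) + b·(0.2588) = −0.10578.
Apparent dip = arctan|0.10578| = 6.0° (true dip is 10.3°, so apparent ≤ true as expected).

6.0°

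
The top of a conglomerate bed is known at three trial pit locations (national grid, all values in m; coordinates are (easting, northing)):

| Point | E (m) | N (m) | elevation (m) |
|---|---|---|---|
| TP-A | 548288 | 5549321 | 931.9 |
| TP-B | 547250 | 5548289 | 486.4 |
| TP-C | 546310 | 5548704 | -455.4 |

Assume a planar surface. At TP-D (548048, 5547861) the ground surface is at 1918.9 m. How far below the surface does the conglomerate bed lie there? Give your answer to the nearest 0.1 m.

Let the plane be z = a·E + b·N + c.
TP-B−TP-A: −1038a − 1032b = −445.5;  TP-C−TP-A: −1978a − 617b = −1387.3.
Solving gives a = 0.825798694, b = −0.398913802.
Then c = 931.9 − a·548288 − b·5549321 = 1761857.13.
At (548048, 5547861): z_contact = 452577.32 − 2213118.33 + 1761857.13 = 1316.12 m.
Depth below ground = 1918.9 − 1316.12 = 602.8 m.

602.8 m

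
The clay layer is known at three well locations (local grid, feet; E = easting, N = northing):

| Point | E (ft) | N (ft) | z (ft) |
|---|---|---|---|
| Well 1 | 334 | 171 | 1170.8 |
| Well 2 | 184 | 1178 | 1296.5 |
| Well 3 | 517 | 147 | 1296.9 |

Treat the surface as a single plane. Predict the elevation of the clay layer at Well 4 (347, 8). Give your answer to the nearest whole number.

Two edge vectors: Well 1→Well 2 = (-150, 1007, 125.7), Well 1→Well 3 = (183, -24, 126.1).
Normal n = (Well 1→Well 2) × (Well 1→Well 3) = (129999.5, 41918.1, -180681).
So ∂z/∂E = −n_x/n_z = 0.71950 and ∂z/∂N = −n_y/n_z = 0.23200.
Intercept c from Well 1: 1170.8 − 240.31 − 39.67 = 890.82.
At (347, 8): z = 249.7 + 1.9 + 890.82 = 1142.3 ft.

1142 ft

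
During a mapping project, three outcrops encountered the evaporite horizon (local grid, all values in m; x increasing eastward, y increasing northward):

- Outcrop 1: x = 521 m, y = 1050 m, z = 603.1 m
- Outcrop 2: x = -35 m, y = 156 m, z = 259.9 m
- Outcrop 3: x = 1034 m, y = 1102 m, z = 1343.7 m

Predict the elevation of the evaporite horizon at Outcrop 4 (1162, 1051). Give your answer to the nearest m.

Two edge vectors: Outcrop 1→Outcrop 2 = (-556, -894, -343.2), Outcrop 1→Outcrop 3 = (513, 52, 740.6).
Normal n = (Outcrop 1→Outcrop 2) × (Outcrop 1→Outcrop 3) = (-644250, 235712, 429710).
So ∂z/∂x = −n_x/n_z = 1.49927 and ∂z/∂y = −n_y/n_z = −0.54854.
Intercept c from Outcrop 1: 603.1 − 781.12 + 575.96 = 397.95.
At (1162, 1051): z = 1742.1 − 576.5 + 397.95 = 1563.6 m.

1564 m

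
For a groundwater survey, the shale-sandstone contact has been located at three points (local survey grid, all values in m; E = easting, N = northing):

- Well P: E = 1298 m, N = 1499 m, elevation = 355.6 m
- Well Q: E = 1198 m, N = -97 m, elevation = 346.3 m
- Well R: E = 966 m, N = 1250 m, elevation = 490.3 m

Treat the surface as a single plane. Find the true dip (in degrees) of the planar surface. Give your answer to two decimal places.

23.34°

Two edge vectors: Well P→Well Q = (-100, -1596, -9.3), Well P→Well R = (-332, -249, 134.7).
Normal n = (Well P→Well Q) × (Well P→Well R) = (-217296.9, 16557.6, -504972).
So ∂z/∂E = −n_x/n_z = −0.43031 and ∂z/∂N = −n_y/n_z = 0.03279.
Gradient magnitude |∇z| = √(a² + b²) = √(0.18517 + 0.00108) = 0.43156.
True dip = arctan(0.43156) = 23.34°, dipping toward E (azimuth ≈ 094°).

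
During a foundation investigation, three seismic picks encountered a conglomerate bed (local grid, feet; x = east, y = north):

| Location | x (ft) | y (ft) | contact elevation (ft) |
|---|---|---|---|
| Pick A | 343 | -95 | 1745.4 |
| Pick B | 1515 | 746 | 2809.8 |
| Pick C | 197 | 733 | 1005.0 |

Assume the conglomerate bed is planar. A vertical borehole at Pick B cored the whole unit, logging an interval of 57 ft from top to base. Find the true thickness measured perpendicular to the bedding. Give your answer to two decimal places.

31.30 ft

Two edge vectors: Pick A→Pick B = (1172, 841, 1064.4), Pick A→Pick C = (-146, 828, -740.4).
Normal n = (Pick A→Pick B) × (Pick A→Pick C) = (-1503999.6, 712346.4, 1093202).
So ∂z/∂x = −n_x/n_z = 1.37577 and ∂z/∂y = −n_y/n_z = −0.65161.
|∇z| = √(a²+b²) = 1.52229, so dip δ = arctan(1.52229) = 56.70°.
True thickness = vertical thickness × cos δ = 57 × cos 56.70° = 31.30 ft.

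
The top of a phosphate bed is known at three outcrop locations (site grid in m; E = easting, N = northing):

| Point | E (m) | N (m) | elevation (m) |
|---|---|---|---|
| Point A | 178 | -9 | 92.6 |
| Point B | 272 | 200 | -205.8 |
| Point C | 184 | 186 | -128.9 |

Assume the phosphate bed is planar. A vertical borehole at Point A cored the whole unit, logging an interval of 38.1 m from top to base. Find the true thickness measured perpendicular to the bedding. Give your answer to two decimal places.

23.07 m

Let the plane be z = a·E + b·N + c.
Point B−Point A: 94a + 209b = −298.4;  Point C−Point A: 6a + 195b = −221.5.
Solving gives a = −0.69656, b = −1.11446.
|∇z| = √(a²+b²) = 1.31424, so dip δ = arctan(1.31424) = 52.73°.
True thickness = vertical thickness × cos δ = 38.1 × cos 52.73° = 23.07 m.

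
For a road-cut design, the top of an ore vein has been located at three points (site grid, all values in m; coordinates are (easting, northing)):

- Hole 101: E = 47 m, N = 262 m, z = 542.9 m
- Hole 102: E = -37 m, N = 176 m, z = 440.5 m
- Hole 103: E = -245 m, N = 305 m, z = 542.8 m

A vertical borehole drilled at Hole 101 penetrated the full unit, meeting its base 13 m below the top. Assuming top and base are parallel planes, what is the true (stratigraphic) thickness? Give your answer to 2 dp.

Let the plane be z = a·E + b·N + c.
Hole 102−Hole 101: −84a − 86b = −102.4;  Hole 103−Hole 101: −292a + 43b = −0.1.
Solving gives a = 0.15359, b = 1.04068.
|∇z| = √(a²+b²) = 1.05195, so dip δ = arctan(1.05195) = 46.45°.
True thickness = vertical thickness × cos δ = 13 × cos 46.45° = 8.96 m.

8.96 m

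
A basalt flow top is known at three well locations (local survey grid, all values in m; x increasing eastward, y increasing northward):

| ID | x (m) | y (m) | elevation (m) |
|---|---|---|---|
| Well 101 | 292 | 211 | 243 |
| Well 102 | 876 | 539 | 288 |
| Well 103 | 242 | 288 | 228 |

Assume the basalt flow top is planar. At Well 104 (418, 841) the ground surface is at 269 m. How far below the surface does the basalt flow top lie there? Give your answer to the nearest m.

76 m

Let the plane be z = a·x + b·y + c.
Well 102−Well 101: 584a + 328b = 45;  Well 103−Well 101: −50a + 77b = −15.
Solving gives a = 0.13663, b = −0.10608.
Then c = 243 − a·292 − b·211 = 225.49.
At (418, 841): z_contact = 57.1 − 89.2 + 225.49 = 193.4 m.
Depth below ground = 269 − 193.4 = 76 m.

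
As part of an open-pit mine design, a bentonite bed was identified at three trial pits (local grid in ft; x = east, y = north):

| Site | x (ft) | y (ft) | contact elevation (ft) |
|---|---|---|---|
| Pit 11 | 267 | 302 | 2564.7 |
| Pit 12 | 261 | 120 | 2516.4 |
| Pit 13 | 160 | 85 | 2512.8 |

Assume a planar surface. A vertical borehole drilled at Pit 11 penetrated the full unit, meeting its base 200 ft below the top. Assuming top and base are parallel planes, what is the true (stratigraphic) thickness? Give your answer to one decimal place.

Two edge vectors: Pit 11→Pit 12 = (-6, -182, -48.3), Pit 11→Pit 13 = (-107, -217, -51.9).
Normal n = (Pit 11→Pit 12) × (Pit 11→Pit 13) = (-1035.3, 4856.7, -18172).
So ∂z/∂x = −n_x/n_z = −0.05697 and ∂z/∂y = −n_y/n_z = 0.26726.
|∇z| = √(a²+b²) = 0.27327, so dip δ = arctan(0.27327) = 15.28°.
True thickness = vertical thickness × cos δ = 200 × cos 15.28° = 192.9 ft.

192.9 ft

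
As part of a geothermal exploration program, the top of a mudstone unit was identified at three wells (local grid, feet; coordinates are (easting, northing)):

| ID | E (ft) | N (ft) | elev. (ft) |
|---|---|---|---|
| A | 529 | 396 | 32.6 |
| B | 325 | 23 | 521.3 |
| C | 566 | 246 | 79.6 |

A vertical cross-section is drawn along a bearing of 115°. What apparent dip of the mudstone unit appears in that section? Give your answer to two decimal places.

41.19°

Two edge vectors: A→B = (-204, -373, 488.7), A→C = (37, -150, 47).
Normal n = (A→B) × (A→C) = (55774, 27669.9, 44401).
So ∂z/∂E = −n_x/n_z = −1.25614 and ∂z/∂N = −n_y/n_z = −0.62318.
Unit vector along 115° is (sin 115°, cos 115°) = (0.9063, -0.4226).
Slope in that direction = a·(0.9063) + b·(-0.4226) = −0.87508.
Apparent dip = arctan|0.87508| = 41.19° (true dip is 54.5°, so apparent ≤ true as expected).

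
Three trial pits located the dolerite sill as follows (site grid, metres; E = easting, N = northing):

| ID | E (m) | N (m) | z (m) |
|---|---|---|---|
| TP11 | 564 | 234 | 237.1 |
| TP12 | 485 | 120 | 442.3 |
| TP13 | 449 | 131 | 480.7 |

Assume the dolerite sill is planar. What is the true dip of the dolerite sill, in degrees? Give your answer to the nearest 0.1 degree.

57.9°

Two edge vectors: TP11→TP12 = (-79, -114, 205.2), TP11→TP13 = (-115, -103, 243.6).
Normal n = (TP11→TP12) × (TP11→TP13) = (-6634.8, -4353.6, -4973).
So ∂z/∂E = −n_x/n_z = −1.33416 and ∂z/∂N = −n_y/n_z = −0.87545.
Gradient magnitude |∇z| = √(a² + b²) = √(1.77999 + 0.76641) = 1.59575.
True dip = arctan(1.59575) = 57.9°, dipping toward ENE (azimuth ≈ 057°).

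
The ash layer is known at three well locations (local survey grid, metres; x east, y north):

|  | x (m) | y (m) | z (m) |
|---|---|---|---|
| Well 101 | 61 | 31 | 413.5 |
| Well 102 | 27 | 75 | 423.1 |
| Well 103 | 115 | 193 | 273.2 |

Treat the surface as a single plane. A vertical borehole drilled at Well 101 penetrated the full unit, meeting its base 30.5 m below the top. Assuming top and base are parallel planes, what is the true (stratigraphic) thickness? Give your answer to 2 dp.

20.33 m

Let the plane be z = a·x + b·y + c.
Well 102−Well 101: −34a + 44b = 9.6;  Well 103−Well 101: 54a + 162b = −140.3.
Solving gives a = −0.98026, b = −0.53929.
|∇z| = √(a²+b²) = 1.11882, so dip δ = arctan(1.11882) = 48.21°.
True thickness = vertical thickness × cos δ = 30.5 × cos 48.21° = 20.33 m.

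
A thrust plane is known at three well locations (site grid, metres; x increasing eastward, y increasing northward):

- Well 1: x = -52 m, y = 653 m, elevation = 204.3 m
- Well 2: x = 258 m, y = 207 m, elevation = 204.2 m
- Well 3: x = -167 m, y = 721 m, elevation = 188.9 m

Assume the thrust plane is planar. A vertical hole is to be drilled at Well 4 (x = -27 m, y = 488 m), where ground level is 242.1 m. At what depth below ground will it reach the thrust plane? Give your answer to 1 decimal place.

58.2 m

Let the plane be z = a·x + b·y + c.
Well 2−Well 1: 310a − 446b = −0.1;  Well 3−Well 1: −115a + 68b = −15.4.
Solving gives a = 0.22758, b = 0.15841.
Then c = 204.3 − a·-52 − b·653 = 112.69.
At (-27, 488): z_contact = −6.14 + 77.30 + 112.69 = 183.85 m.
Depth below ground = 242.1 − 183.85 = 58.2 m.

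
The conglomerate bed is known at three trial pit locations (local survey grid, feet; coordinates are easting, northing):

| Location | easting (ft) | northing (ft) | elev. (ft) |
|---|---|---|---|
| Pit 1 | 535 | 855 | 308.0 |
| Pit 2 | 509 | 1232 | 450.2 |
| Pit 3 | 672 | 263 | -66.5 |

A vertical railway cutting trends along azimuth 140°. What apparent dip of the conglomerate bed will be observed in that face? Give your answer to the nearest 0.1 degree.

50.6°

Two edge vectors: Pit 1→Pit 2 = (-26, 377, 142.2), Pit 1→Pit 3 = (137, -592, -374.5).
Normal n = (Pit 1→Pit 2) × (Pit 1→Pit 3) = (-57004.1, 9744.4, -36257).
So ∂z/∂easting = −n_x/n_z = −1.57222 and ∂z/∂northing = −n_y/n_z = 0.26876.
Unit vector along 140° is (sin 140°, cos 140°) = (0.6428, -0.7660).
Slope in that direction = a·(0.6428) + b·(-0.7660) = −1.21649.
Apparent dip = arctan|1.21649| = 50.6° (true dip is 57.9°, so apparent ≤ true as expected).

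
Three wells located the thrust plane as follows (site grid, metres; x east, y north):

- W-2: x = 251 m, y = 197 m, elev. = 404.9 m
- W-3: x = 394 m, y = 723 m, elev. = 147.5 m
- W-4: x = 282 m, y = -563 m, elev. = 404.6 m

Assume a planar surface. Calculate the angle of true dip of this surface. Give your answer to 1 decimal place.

Two edge vectors: W-2→W-3 = (143, 526, -257.4), W-2→W-4 = (31, -760, -0.3).
Normal n = (W-2→W-3) × (W-2→W-4) = (-195781.8, -7936.5, -124986).
So ∂z/∂x = −n_x/n_z = −1.56643 and ∂z/∂y = −n_y/n_z = −0.06350.
Gradient magnitude |∇z| = √(a² + b²) = √(2.45370 + 0.00403) = 1.56772.
True dip = arctan(1.56772) = 57.5°, dipping toward E (azimuth ≈ 088°).

57.5°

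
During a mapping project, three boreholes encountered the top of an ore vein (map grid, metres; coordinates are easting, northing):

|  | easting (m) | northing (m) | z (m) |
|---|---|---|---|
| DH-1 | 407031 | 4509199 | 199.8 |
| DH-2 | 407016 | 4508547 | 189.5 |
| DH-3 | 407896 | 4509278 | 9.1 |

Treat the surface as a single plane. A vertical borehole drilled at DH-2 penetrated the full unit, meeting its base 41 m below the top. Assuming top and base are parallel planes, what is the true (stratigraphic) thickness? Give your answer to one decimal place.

40.0 m

Two edge vectors: DH-1→DH-2 = (-15, -652, -10.3), DH-1→DH-3 = (865, 79, -190.7).
Normal n = (DH-1→DH-2) × (DH-1→DH-3) = (125150.1, -11770, 562795).
So ∂z/∂easting = −n_x/n_z = −0.22237 and ∂z/∂northing = −n_y/n_z = 0.02091.
|∇z| = √(a²+b²) = 0.22335, so dip δ = arctan(0.22335) = 12.59°.
True thickness = vertical thickness × cos δ = 41 × cos 12.59° = 40.0 m.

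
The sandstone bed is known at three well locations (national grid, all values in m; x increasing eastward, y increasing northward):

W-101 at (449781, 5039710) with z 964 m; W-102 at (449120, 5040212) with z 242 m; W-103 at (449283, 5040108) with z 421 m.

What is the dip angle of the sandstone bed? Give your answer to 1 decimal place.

48.5°

Let the plane be z = a·x + b·y + c.
W-102−W-101: −661a + 502b = −722;  W-103−W-101: −498a + 398b = −543.
Solving gives a = 1.12903, b = 0.04839.
Gradient magnitude |∇z| = √(a² + b²) = √(1.27471 + 0.00234) = 1.13007.
True dip = arctan(1.13007) = 48.5°, dipping toward W (azimuth ≈ 268°).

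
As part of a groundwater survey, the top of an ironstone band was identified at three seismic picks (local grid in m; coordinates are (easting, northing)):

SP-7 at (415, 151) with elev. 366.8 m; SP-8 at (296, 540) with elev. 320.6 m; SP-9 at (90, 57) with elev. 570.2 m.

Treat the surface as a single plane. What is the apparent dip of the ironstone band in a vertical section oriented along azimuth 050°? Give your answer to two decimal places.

Let the plane be z = a·E + b·N + c.
SP-8−SP-7: −119a + 389b = −46.2;  SP-9−SP-7: −325a − 94b = 203.4.
Solving gives a = −0.54341, b = −0.28500.
Unit vector along 050° is (sin 50°, cos 50°) = (0.7660, 0.6428).
Slope in that direction = a·(0.7660) + b·(0.6428) = −0.59948.
Apparent dip = arctan|0.59948| = 30.94° (true dip is 31.5°, so apparent ≤ true as expected).

30.94°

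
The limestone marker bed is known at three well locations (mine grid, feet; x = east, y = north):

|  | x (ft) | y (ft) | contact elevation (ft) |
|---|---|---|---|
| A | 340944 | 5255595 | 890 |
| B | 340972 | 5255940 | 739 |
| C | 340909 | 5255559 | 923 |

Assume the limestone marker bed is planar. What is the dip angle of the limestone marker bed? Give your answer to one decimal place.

Two edge vectors: A→B = (28, 345, -151), A→C = (-35, -36, 33).
Normal n = (A→B) × (A→C) = (5949, 4361, 11067).
So ∂z/∂x = −n_x/n_z = −0.53754 and ∂z/∂y = −n_y/n_z = −0.39405.
Gradient magnitude |∇z| = √(a² + b²) = √(0.28895 + 0.15528) = 0.66651.
True dip = arctan(0.66651) = 33.7°, dipping toward NE (azimuth ≈ 054°).

33.7°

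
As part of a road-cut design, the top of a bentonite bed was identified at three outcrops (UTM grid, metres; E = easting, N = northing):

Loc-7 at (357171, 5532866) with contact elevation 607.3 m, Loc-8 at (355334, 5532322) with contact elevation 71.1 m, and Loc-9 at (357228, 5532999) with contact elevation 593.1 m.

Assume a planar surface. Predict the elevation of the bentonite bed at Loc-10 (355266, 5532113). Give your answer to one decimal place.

Let the plane be z = a·E + b·N + c.
Loc-8−Loc-7: −1837a − 544b = −536.2;  Loc-9−Loc-7: 57a + 133b = −14.2.
Solving gives a = 0.370532504, b = −0.265566562.
Then c = 607.3 − a·357171 − b·5532866 = 1337608.04.
At (355266, 5532113): z = 131637.6 − 1469144.2 + 1337608.04 = 101.4 m.

101.4 m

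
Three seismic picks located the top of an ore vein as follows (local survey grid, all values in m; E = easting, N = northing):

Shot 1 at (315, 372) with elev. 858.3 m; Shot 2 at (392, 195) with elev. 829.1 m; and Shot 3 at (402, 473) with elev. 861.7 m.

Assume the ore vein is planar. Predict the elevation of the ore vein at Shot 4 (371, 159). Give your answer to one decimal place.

Let the plane be z = a·E + b·N + c.
Shot 2−Shot 1: 77a − 177b = −29.2;  Shot 3−Shot 1: 87a + 101b = 3.4.
Solving gives a = −0.10129, b = 0.12091.
Then c = 858.3 − a·315 − b·372 = 845.23.
At (371, 159): z = −37.6 + 19.2 + 845.23 = 826.9 m.

826.9 m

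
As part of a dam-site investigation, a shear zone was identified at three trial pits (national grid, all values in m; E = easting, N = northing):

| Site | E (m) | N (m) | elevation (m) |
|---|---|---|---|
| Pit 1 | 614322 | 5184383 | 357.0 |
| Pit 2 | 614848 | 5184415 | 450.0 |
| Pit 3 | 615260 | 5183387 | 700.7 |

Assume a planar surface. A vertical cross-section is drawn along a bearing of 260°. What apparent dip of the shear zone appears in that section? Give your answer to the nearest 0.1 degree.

Let the plane be z = a·E + b·N + c.
Pit 2−Pit 1: 526a + 32b = 93;  Pit 3−Pit 1: 938a − 996b = 343.7.
Solving gives a = 0.18708, b = −0.16889.
Unit vector along 260° is (sin 260°, cos 260°) = (-0.9848, -0.1736).
Slope in that direction = a·(-0.9848) + b·(-0.1736) = −0.15491.
Apparent dip = arctan|0.15491| = 8.8° (true dip is 14.1°, so apparent ≤ true as expected).

8.8°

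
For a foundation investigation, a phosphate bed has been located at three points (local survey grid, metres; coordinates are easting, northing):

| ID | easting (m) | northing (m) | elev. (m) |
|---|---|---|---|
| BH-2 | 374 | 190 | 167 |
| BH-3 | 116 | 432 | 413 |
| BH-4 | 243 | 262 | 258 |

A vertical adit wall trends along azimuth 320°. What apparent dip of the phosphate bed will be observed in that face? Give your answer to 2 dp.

Let the plane be z = a·easting + b·northing + c.
BH-3−BH-2: −258a + 242b = 246;  BH-4−BH-2: −131a + 72b = 91.
Solving gives a = −0.32836, b = 0.66646.
Unit vector along 320° is (sin 320°, cos 320°) = (-0.6428, 0.7660).
Slope in that direction = a·(-0.6428) + b·(0.7660) = 0.72160.
Apparent dip = arctan|0.72160| = 35.81° (true dip is 36.6°, so apparent ≤ true as expected).

35.81°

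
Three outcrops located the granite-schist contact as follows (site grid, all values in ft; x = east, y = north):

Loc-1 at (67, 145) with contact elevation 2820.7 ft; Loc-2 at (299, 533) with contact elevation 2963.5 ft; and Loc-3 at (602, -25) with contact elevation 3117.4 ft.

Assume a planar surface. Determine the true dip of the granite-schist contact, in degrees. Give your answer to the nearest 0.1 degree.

29.5°

Two edge vectors: Loc-1→Loc-2 = (232, 388, 142.8), Loc-1→Loc-3 = (535, -170, 296.7).
Normal n = (Loc-1→Loc-2) × (Loc-1→Loc-3) = (139395.6, 7563.6, -247020).
So ∂z/∂x = −n_x/n_z = 0.56431 and ∂z/∂y = −n_y/n_z = 0.03062.
Gradient magnitude |∇z| = √(a² + b²) = √(0.31844 + 0.00094) = 0.56514.
True dip = arctan(0.56514) = 29.5°, dipping toward W (azimuth ≈ 267°).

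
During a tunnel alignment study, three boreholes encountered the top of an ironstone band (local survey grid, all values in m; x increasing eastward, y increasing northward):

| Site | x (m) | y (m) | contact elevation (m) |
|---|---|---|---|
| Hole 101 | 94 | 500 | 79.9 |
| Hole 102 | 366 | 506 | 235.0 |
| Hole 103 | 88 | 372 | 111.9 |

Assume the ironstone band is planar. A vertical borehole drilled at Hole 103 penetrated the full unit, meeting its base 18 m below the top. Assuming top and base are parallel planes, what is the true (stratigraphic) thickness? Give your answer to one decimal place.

15.2 m

Two edge vectors: Hole 101→Hole 102 = (272, 6, 155.1), Hole 101→Hole 103 = (-6, -128, 32).
Normal n = (Hole 101→Hole 102) × (Hole 101→Hole 103) = (20044.8, -9634.6, -34780).
So ∂z/∂x = −n_x/n_z = 0.57633 and ∂z/∂y = −n_y/n_z = −0.27702.
|∇z| = √(a²+b²) = 0.63945, so dip δ = arctan(0.63945) = 32.60°.
True thickness = vertical thickness × cos δ = 18 × cos 32.60° = 15.2 m.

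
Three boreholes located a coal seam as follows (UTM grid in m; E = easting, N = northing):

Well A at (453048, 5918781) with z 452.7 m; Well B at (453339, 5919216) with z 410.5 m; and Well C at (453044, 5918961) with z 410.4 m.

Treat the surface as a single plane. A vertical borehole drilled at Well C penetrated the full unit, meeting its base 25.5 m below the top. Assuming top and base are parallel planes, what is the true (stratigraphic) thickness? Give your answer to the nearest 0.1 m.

24.4 m

Let the plane be z = a·E + b·N + c.
Well B−Well A: 291a + 435b = −42.2;  Well C−Well A: −4a + 180b = −42.3.
Solving gives a = 0.19964, b = −0.23056.
|∇z| = √(a²+b²) = 0.30498, so dip δ = arctan(0.30498) = 16.96°.
True thickness = vertical thickness × cos δ = 25.5 × cos 16.96° = 24.4 m.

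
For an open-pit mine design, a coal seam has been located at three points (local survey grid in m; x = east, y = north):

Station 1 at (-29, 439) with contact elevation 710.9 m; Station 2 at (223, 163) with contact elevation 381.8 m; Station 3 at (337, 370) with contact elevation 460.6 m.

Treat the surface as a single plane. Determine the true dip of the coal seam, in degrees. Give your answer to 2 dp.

Let the plane be z = a·x + b·y + c.
Station 2−Station 1: 252a − 276b = −329.1;  Station 3−Station 1: 366a − 69b = −250.3.
Solving gives a = −0.55454, b = 0.68607.
Gradient magnitude |∇z| = √(a² + b²) = √(0.30751 + 0.47070) = 0.88216.
True dip = arctan(0.88216) = 41.42°, dipping toward SE (azimuth ≈ 141°).

41.42°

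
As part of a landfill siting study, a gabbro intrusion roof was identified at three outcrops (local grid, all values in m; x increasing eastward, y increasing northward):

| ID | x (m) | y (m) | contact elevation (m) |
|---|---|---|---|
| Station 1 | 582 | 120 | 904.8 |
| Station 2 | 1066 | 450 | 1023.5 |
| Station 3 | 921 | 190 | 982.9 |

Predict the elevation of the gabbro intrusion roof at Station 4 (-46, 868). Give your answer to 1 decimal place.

Let the plane be z = a·x + b·y + c.
Station 2−Station 1: 484a + 330b = 118.7;  Station 3−Station 1: 339a + 70b = 78.1.
Solving gives a = 0.223926, b = 0.031272.
Then c = 904.8 − a·582 − b·120 = 770.72.
At (-46, 868): z = −10.3 + 27.1 + 770.72 = 787.6 m.

787.6 m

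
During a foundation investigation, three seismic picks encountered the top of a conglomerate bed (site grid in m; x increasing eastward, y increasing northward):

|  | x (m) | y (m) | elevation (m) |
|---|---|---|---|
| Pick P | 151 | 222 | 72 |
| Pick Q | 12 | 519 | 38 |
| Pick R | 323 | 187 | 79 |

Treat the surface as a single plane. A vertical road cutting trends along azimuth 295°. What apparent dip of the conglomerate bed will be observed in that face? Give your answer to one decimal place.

Let the plane be z = a·x + b·y + c.
Pick Q−Pick P: −139a + 297b = −34;  Pick R−Pick P: 172a − 35b = 7.
Solving gives a = 0.01923, b = −0.10548.
Unit vector along 295° is (sin 295°, cos 295°) = (-0.9063, 0.4226).
Slope in that direction = a·(-0.9063) + b·(0.4226) = −0.06201.
Apparent dip = arctan|0.06201| = 3.5° (true dip is 6.1°, so apparent ≤ true as expected).

3.5°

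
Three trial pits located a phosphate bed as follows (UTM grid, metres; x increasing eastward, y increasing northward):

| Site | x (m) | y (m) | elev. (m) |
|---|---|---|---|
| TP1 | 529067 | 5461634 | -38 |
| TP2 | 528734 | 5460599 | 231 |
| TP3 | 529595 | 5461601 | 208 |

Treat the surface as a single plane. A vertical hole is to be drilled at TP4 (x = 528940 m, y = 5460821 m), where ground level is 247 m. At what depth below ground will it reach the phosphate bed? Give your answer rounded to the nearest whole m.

14 m

Two edge vectors: TP1→TP2 = (-333, -1035, 269), TP1→TP3 = (528, -33, 246).
Normal n = (TP1→TP2) × (TP1→TP3) = (-245733, 223950, 557469).
So ∂z/∂x = −n_x/n_z = 0.44080119 and ∂z/∂y = −n_y/n_z = −0.40172637.
Intercept c from TP1: -38 − 233213.36 + 2194082.42 = 1960831.06.
At (528940, 5460821): z_contact = 233157.4 − 2193755.8 + 1960831.06 = 232.6 m.
Depth below ground = 247 − 232.6 = 14 m.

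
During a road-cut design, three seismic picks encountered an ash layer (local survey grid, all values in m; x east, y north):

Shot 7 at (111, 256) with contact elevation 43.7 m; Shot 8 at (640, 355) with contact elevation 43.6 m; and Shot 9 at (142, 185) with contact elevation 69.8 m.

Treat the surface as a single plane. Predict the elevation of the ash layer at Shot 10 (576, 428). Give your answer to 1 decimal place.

14.7 m

Let the plane be z = a·x + b·y + c.
Shot 8−Shot 7: 529a + 99b = −0.1;  Shot 9−Shot 7: 31a − 71b = 26.1.
Solving gives a = 0.06342, b = −0.33991.
Then c = 43.7 − a·111 − b·256 = 123.68.
At (576, 428): z = 36.5 − 145.5 + 123.68 = 14.7 m.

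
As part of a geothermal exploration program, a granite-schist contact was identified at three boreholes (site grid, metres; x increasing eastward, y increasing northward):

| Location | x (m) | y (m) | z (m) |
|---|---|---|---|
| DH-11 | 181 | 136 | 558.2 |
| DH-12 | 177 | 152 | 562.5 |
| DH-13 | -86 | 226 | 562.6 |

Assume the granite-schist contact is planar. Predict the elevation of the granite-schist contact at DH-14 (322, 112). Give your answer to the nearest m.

563 m

Let the plane be z = a·x + b·y + c.
DH-12−DH-11: −4a + 16b = 4.3;  DH-13−DH-11: −267a + 90b = 4.4.
Solving gives a = 0.08093, b = 0.28898.
Then c = 558.2 − a·181 − b·136 = 504.25.
At (322, 112): z = 26.1 + 32.4 + 504.25 = 562.7 m.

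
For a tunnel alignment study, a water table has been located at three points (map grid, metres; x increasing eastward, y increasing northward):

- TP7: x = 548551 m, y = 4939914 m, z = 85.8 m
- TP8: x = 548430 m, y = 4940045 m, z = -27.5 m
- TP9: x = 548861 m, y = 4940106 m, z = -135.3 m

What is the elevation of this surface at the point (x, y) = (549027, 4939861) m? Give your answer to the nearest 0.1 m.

Let the plane be z = a·x + b·y + c.
TP8−TP7: −121a + 131b = −113.3;  TP9−TP7: 310a + 192b = −221.1.
Solving gives a = −0.112942890, b = −0.969206792.
Then c = 85.8 − a·548551 − b·4939914 = 4849838.93.
At (549027, 4939861): z = −62008.7 − 4787746.8 + 4849838.93 = 83.4 m.

83.4 m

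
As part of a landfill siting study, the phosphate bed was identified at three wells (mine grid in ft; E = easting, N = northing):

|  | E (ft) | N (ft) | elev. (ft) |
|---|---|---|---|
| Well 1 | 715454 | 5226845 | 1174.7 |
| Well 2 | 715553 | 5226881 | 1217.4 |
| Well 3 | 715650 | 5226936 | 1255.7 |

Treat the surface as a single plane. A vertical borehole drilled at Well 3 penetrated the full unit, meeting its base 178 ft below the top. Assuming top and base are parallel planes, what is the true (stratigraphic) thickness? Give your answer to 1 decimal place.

Let the plane be z = a·E + b·N + c.
Well 2−Well 1: 99a + 36b = 42.7;  Well 3−Well 1: 196a + 91b = 81.
Solving gives a = 0.49652, b = −0.17931.
|∇z| = √(a²+b²) = 0.52791, so dip δ = arctan(0.52791) = 27.83°.
True thickness = vertical thickness × cos δ = 178 × cos 27.83° = 157.4 ft.

157.4 ft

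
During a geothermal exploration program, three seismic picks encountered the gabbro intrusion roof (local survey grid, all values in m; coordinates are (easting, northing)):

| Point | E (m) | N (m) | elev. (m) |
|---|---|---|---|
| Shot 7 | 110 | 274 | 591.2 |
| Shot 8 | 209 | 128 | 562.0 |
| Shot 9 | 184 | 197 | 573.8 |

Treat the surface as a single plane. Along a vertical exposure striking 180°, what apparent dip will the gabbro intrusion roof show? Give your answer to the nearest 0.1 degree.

7.8°

Two edge vectors: Shot 7→Shot 8 = (99, -146, -29.2), Shot 7→Shot 9 = (74, -77, -17.4).
Normal n = (Shot 7→Shot 8) × (Shot 7→Shot 9) = (292, -438.2, 3181).
So ∂z/∂E = −n_x/n_z = −0.09180 and ∂z/∂N = −n_y/n_z = 0.13776.
Unit vector along 180° is (sin 180°, cos 180°) = (0.0000, -1.0000).
Slope in that direction = a·(0.0000) + b·(-1.0000) = −0.13776.
Apparent dip = arctan|0.13776| = 7.8° (true dip is 9.4°, so apparent ≤ true as expected).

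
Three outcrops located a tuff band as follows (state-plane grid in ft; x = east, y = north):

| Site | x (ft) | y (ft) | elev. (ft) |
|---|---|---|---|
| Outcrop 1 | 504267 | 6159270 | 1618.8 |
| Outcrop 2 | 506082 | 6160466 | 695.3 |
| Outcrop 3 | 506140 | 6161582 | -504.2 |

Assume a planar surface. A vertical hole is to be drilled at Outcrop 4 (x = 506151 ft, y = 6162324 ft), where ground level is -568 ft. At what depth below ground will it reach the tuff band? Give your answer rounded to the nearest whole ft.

739 ft

Two edge vectors: Outcrop 1→Outcrop 2 = (1815, 1196, -923.5), Outcrop 1→Outcrop 3 = (1873, 2312, -2123).
Normal n = (Outcrop 1→Outcrop 2) × (Outcrop 1→Outcrop 3) = (-403976, 2123529.5, 1956172).
So ∂z/∂x = −n_x/n_z = 0.20651354 and ∂z/∂y = −n_y/n_z = −1.08555357.
Intercept c from Outcrop 1: 1618.8 − 104137.96 + 6686217.54 = 6583698.38.
At (506151, 6162324): z_contact = 104527.0 − 6689532.8 + 6583698.38 = -1307.4 ft.
Depth below ground = -568 − (-1307.4) = 739 ft.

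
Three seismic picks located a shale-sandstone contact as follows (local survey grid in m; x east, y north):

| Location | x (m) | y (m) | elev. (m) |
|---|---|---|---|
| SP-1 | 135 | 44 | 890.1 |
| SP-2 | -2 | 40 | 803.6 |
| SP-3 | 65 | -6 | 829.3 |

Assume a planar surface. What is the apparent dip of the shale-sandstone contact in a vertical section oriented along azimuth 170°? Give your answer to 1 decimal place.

13.1°

Two edge vectors: SP-1→SP-2 = (-137, -4, -86.5), SP-1→SP-3 = (-70, -50, -60.8).
Normal n = (SP-1→SP-2) × (SP-1→SP-3) = (-4081.8, -2274.6, 6570).
So ∂z/∂x = −n_x/n_z = 0.62128 and ∂z/∂y = −n_y/n_z = 0.34621.
Unit vector along 170° is (sin 170°, cos 170°) = (0.1736, -0.9848).
Slope in that direction = a·(0.1736) + b·(-0.9848) = −0.23307.
Apparent dip = arctan|0.23307| = 13.1° (true dip is 35.4°, so apparent ≤ true as expected).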